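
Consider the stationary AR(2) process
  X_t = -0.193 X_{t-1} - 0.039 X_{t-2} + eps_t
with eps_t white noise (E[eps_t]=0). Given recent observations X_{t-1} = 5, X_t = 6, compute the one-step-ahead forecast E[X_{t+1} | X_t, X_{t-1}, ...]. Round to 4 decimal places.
E[X_{t+1} \mid \mathcal F_t] = -1.3530

For an AR(p) model X_t = c + sum_i phi_i X_{t-i} + eps_t, the
one-step-ahead conditional mean is
  E[X_{t+1} | X_t, ...] = c + sum_i phi_i X_{t+1-i}.
Substitute known values:
  E[X_{t+1} | ...] = (-0.193) * (6) + (-0.039) * (5)
                   = -1.3530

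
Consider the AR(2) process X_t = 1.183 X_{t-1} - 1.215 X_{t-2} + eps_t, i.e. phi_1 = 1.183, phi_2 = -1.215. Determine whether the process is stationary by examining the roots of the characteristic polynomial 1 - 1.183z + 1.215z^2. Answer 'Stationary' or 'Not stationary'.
\text{Not stationary}

The AR(p) characteristic polynomial is P(z) = 1 - 1.183z + 1.215z^2.
Stationarity requires all roots to lie outside the unit circle, i.e. |z| > 1 for every root.
Set 1 + (-1.183) z + (1.215) z^2 = 0, i.e. a z^2 + b z + c = 0 with a = 1.215, b = -1.183, c = 1.
Discriminant D = b^2 - 4ac = (-1.183)^2 - 4*(1.215)*1 = 1.399489 - (4.86) = -3.460511.
D < 0, so the roots are the complex-conjugate pair z = (-b +/- i sqrt(-D)) / (2a) = 0.4868 +/- 0.7655i.
For a conjugate pair |z|^2 = z * conj(z) = (product of roots) = c/a = 1/(1.215) = 0.823045, so |z| = sqrt(0.823045) = 0.9072 for both roots.
Moduli of all roots: 0.9072, 0.9072.
All moduli strictly greater than 1? No.
Verdict: Not stationary.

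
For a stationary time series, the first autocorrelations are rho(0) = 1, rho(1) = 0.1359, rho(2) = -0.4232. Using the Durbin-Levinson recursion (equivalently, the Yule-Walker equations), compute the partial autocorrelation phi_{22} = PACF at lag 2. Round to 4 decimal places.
\phi_{22} = -0.4500

The PACF at lag k is phi_{kk}, the last component of the solution
to the Yule-Walker system G_k phi = r_k where
  (G_k)_{ij} = rho(|i - j|), (r_k)_i = rho(i), i,j = 1..k.
Equivalently, Durbin-Levinson gives phi_{kk} iteratively:
  phi_{11} = rho(1)
  phi_{kk} = [rho(k) - sum_{j=1..k-1} phi_{k-1,j} rho(k-j)]
            / [1 - sum_{j=1..k-1} phi_{k-1,j} rho(j)],
  phi_{k,j} = phi_{k-1,j} - phi_{kk} phi_{k-1,k-j},  j = 1..k-1.
Step k = 1:
  phi_11 = rho(1) = 0.1359.
Step k = 2:
  phi_22 = [rho(2) - phi_11 rho(1)] / [1 - phi_11 rho(1)] = [-0.4232 - (0.1359)(0.1359)] / [1 - (0.1359)(0.1359)]
         = -0.44166881 / 0.98153119 = -0.45.
Therefore phi_{22} = -0.4500.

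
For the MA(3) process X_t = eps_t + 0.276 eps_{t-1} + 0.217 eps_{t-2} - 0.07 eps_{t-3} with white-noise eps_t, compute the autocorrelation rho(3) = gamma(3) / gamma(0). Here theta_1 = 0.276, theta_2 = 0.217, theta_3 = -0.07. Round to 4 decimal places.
\rho(3) = -0.0620

For an MA(q) process with theta_0 = 1, the autocovariance is
  gamma(k) = sigma^2 * sum_{i=0..q-k} theta_i * theta_{i+k},
and rho(k) = gamma(k) / gamma(0). Sigma^2 cancels.
  numerator   = (1)*(-0.07) = -0.07.
  denominator = (1)^2 + (0.276)^2 + (0.217)^2 + (-0.07)^2 = 1.128165.
  rho(3) = -0.07 / 1.128165 = -0.0620.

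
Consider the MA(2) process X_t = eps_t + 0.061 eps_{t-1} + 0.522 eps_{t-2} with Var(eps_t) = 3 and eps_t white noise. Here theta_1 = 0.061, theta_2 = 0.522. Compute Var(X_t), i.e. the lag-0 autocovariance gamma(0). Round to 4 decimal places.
\gamma(0) = 3.8286

For an MA(q) process X_t = eps_t + sum_i theta_i eps_{t-i} with
Var(eps_t) = sigma^2, the variance is
  gamma(0) = sigma^2 * (1 + sum_i theta_i^2).
  sum_i theta_i^2 = (0.061)^2 + (0.522)^2 = 0.003721 + 0.272484 = 0.276205.
  gamma(0) = 3 * (1 + 0.276205) = 3 * 1.276205 = 3.828615, which rounds to 3.8286.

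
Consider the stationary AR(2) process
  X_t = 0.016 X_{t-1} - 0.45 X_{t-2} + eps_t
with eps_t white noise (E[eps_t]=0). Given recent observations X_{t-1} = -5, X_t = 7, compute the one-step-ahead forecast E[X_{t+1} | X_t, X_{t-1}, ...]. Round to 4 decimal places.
E[X_{t+1} \mid \mathcal F_t] = 2.3620

For an AR(p) model X_t = c + sum_i phi_i X_{t-i} + eps_t, the
one-step-ahead conditional mean is
  E[X_{t+1} | X_t, ...] = c + sum_i phi_i X_{t+1-i}.
Substitute known values:
  E[X_{t+1} | ...] = (0.016) * (7) + (-0.45) * (-5)
                   = 2.3620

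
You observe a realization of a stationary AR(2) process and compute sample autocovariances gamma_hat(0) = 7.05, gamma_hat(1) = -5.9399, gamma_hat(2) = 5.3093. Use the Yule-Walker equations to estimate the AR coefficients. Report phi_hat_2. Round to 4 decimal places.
\hat\phi_{2} = 0.1490

The Yule-Walker equations for an AR(p) process read, in matrix form,
  Gamma_p phi = r_p,   with   (Gamma_p)_{ij} = gamma(|i - j|),
                       (r_p)_i = gamma(i),   i,j = 1..p.
Substitute the sample gammas (Toeplitz matrix and right-hand side of size 2):
  Gamma_p = [[7.05, -5.9399], [-5.9399, 7.05]]
  r_p     = [-5.9399, 5.3093]
Written out:
  7.05 phi_1 - 5.9399 phi_2 = -5.9399
  -5.9399 phi_1 + 7.05 phi_2 = 5.3093
Solve by Cramer's rule:
  det = gamma(0)^2 - gamma(1)^2 = (7.05)^2 - (-5.9399)^2 = 49.7025 - 35.28241201 = 14.42008799
  phi_hat_1 = [gamma(1) gamma(0) - gamma(1) gamma(2)] / det = [(-5.9399)(7.05) - (-5.9399)(5.3093)] / 14.42008799 = -10.33958393 / 14.42008799 = -0.717
  phi_hat_2 = [gamma(0) gamma(2) - gamma(1)^2] / det = [(7.05)(5.3093) - (-5.9399)^2] / 14.42008799 = 2.14815299 / 14.42008799 = 0.149
So phi_hat = [-0.7170, 0.1490].
Therefore phi_hat_2 = 0.1490.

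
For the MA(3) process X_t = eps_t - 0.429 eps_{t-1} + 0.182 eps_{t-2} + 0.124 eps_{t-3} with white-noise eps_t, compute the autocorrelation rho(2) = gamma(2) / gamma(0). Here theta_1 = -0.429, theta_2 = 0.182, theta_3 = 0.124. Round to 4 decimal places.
\rho(2) = 0.1045

For an MA(q) process with theta_0 = 1, the autocovariance is
  gamma(k) = sigma^2 * sum_{i=0..q-k} theta_i * theta_{i+k},
and rho(k) = gamma(k) / gamma(0). Sigma^2 cancels.
  numerator   = (1)*(0.182) + (-0.429)*(0.124) = 0.128804.
  denominator = (1)^2 + (-0.429)^2 + (0.182)^2 + (0.124)^2 = 1.232541.
  rho(2) = 0.128804 / 1.232541 = 0.1045.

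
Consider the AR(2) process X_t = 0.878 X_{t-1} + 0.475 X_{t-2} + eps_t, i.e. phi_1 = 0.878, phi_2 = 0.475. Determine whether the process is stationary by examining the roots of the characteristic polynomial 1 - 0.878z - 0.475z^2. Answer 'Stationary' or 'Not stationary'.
\text{Not stationary}

The AR(p) characteristic polynomial is P(z) = 1 - 0.878z - 0.475z^2.
Stationarity requires all roots to lie outside the unit circle, i.e. |z| > 1 for every root.
Set 1 + (-0.878) z + (-0.475) z^2 = 0, i.e. a z^2 + b z + c = 0 with a = -0.475, b = -0.878, c = 1.
Discriminant D = b^2 - 4ac = (-0.878)^2 - 4*(-0.475)*1 = 0.770884 - (-1.9) = 2.670884.
D >= 0, so the roots are real: z = (-b +/- sqrt(D)) / (2a) = (0.878 +/- 1.634284) / (-0.95).
  z_1 = (0.878 + 1.634284) / (-0.95) = -2.6445,   |z_1| = 2.6445.
  z_2 = (0.878 - 1.634284) / (-0.95) = 0.7961,   |z_2| = 0.7961.
Moduli of all roots: 2.6445, 0.7961.
All moduli strictly greater than 1? No.
Verdict: Not stationary.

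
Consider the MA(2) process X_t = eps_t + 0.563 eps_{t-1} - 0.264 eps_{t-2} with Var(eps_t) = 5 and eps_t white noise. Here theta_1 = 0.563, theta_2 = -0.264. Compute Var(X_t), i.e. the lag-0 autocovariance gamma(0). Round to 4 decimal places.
\gamma(0) = 6.9333

For an MA(q) process X_t = eps_t + sum_i theta_i eps_{t-i} with
Var(eps_t) = sigma^2, the variance is
  gamma(0) = sigma^2 * (1 + sum_i theta_i^2).
  sum_i theta_i^2 = (0.563)^2 + (-0.264)^2 = 0.316969 + 0.069696 = 0.386665.
  gamma(0) = 5 * (1 + 0.386665) = 5 * 1.386665 = 6.933325, which rounds to 6.9333.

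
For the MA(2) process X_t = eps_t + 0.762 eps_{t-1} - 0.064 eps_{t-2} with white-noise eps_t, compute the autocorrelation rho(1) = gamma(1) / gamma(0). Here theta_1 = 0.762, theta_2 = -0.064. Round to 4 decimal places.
\rho(1) = 0.4501

For an MA(q) process with theta_0 = 1, the autocovariance is
  gamma(k) = sigma^2 * sum_{i=0..q-k} theta_i * theta_{i+k},
and rho(k) = gamma(k) / gamma(0). Sigma^2 cancels.
  numerator   = (1)*(0.762) + (0.762)*(-0.064) = 0.713232.
  denominator = (1)^2 + (0.762)^2 + (-0.064)^2 = 1.58474.
  rho(1) = 0.713232 / 1.58474 = 0.4501.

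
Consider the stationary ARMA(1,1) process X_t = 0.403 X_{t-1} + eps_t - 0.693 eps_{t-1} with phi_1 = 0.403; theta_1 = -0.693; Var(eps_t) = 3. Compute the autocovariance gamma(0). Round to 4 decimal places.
\gamma(0) = 3.3012

Multiply the model equation by X_{t-k} and take expectations. With theta_0 = psi_0 = 1 and psi_j the MA(infinity) weights, this gives
  gamma(k) - sum_i phi_i gamma(k-i) = c_k,
  c_k = sigma^2 * sum_{j=k..q} theta_j psi_{j-k}   (c_k = 0 for k > q),
using gamma(-m) = gamma(m).
psi-weights needed (psi_j = theta_j + sum_i phi_i psi_{j-i}):
  psi_1 = theta_1 + phi_1 = -0.693 + (0.403) = -0.29
Right-hand sides:
  c_0 = sigma^2 (1 + theta_1 psi_1) = 3 * (1 + (-0.693)(-0.29)) = 3 * 1.20097 = 3.60291
  c_1 = sigma^2 theta_1 = 3 * (-0.693) = -2.079
  c_2 = 0
Equations for k = 0 and k = 1 (AR order 1):
  gamma(0) = phi_1 gamma(1) + c_0
  gamma(1) = phi_1 gamma(0) + c_1
Substituting the second into the first: gamma(0) (1 - phi_1^2) = c_0 + phi_1 c_1, so
  gamma(0) = (c_0 + phi_1 c_1) / (1 - phi_1^2) = (3.60291 + (0.403)(-2.079)) / (1 - (0.403)^2) = 2.765073 / 0.837591 = 3.301221.
Therefore gamma(0) = 3.3012 (to 4 decimal places).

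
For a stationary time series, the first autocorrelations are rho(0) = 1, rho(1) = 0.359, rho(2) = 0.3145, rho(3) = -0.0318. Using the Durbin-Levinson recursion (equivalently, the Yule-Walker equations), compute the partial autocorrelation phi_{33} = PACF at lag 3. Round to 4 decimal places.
\phi_{33} = -0.2371

The PACF at lag k is phi_{kk}, the last component of the solution
to the Yule-Walker system G_k phi = r_k where
  (G_k)_{ij} = rho(|i - j|), (r_k)_i = rho(i), i,j = 1..k.
Equivalently, Durbin-Levinson gives phi_{kk} iteratively:
  phi_{11} = rho(1)
  phi_{kk} = [rho(k) - sum_{j=1..k-1} phi_{k-1,j} rho(k-j)]
            / [1 - sum_{j=1..k-1} phi_{k-1,j} rho(j)],
  phi_{k,j} = phi_{k-1,j} - phi_{kk} phi_{k-1,k-j},  j = 1..k-1.
Step k = 1:
  phi_11 = rho(1) = 0.359.
Step k = 2:
  phi_22 = [rho(2) - phi_11 rho(1)] / [1 - phi_11 rho(1)] = [0.3145 - (0.359)(0.359)] / [1 - (0.359)(0.359)]
         = 0.185619 / 0.871119 = 0.213081.
  Update: phi_21 = phi_11 - phi_22 phi_11 = 0.359 - (0.213081)(0.359) = 0.282504.
Step k = 3:
  phi_33 = [rho(3) - phi_21 rho(2) - phi_22 rho(1)] / [1 - phi_21 rho(1) - phi_22 rho(2)]
    numerator   = -0.0318 - (0.282504)(0.3145) - (0.213081)(0.359) = -0.19714359
    denominator = 1 - (0.282504)(0.359) - (0.213081)(0.3145) = 0.8315671
  phi_33 = -0.19714359 / 0.8315671 = -0.2371.
Therefore phi_{33} = -0.2371.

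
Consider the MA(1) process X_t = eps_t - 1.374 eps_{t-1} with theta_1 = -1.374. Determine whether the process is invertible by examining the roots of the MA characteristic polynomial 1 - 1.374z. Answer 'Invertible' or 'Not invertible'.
\text{Not invertible}

The MA(q) characteristic polynomial is P(z) = 1 - 1.374z.
Invertibility requires all roots to lie outside the unit circle, i.e. |z| > 1 for every root.
This is linear in z: 1 + (-1.374) z = 0  =>  z = -1/(-1.374) = 0.727802,  |z| = 0.727802.
Moduli of all roots: 0.7278.
All moduli strictly greater than 1? No.
Verdict: Not invertible.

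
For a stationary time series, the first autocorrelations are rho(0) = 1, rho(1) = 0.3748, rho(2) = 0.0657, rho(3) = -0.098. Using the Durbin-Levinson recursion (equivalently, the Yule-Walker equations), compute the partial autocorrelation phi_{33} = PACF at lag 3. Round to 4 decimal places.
\phi_{33} = -0.1080

The PACF at lag k is phi_{kk}, the last component of the solution
to the Yule-Walker system G_k phi = r_k where
  (G_k)_{ij} = rho(|i - j|), (r_k)_i = rho(i), i,j = 1..k.
Equivalently, Durbin-Levinson gives phi_{kk} iteratively:
  phi_{11} = rho(1)
  phi_{kk} = [rho(k) - sum_{j=1..k-1} phi_{k-1,j} rho(k-j)]
            / [1 - sum_{j=1..k-1} phi_{k-1,j} rho(j)],
  phi_{k,j} = phi_{k-1,j} - phi_{kk} phi_{k-1,k-j},  j = 1..k-1.
Step k = 1:
  phi_11 = rho(1) = 0.3748.
Step k = 2:
  phi_22 = [rho(2) - phi_11 rho(1)] / [1 - phi_11 rho(1)] = [0.0657 - (0.3748)(0.3748)] / [1 - (0.3748)(0.3748)]
         = -0.07477504 / 0.85952496 = -0.086996.
  Update: phi_21 = phi_11 - phi_22 phi_11 = 0.3748 - (-0.086996)(0.3748) = 0.407406.
Step k = 3:
  phi_33 = [rho(3) - phi_21 rho(2) - phi_22 rho(1)] / [1 - phi_21 rho(1) - phi_22 rho(2)]
    numerator   = -0.098 - (0.407406)(0.0657) - (-0.086996)(0.3748) = -0.09216056
    denominator = 1 - (0.407406)(0.3748) - (-0.086996)(0.0657) = 0.85301985
  phi_33 = -0.09216056 / 0.85301985 = -0.108.
Therefore phi_{33} = -0.1080.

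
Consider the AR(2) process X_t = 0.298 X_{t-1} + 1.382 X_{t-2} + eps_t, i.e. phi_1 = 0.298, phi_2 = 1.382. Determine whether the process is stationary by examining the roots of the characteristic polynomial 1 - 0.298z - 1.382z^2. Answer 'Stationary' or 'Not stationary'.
\text{Not stationary}

The AR(p) characteristic polynomial is P(z) = 1 - 0.298z - 1.382z^2.
Stationarity requires all roots to lie outside the unit circle, i.e. |z| > 1 for every root.
Set 1 + (-0.298) z + (-1.382) z^2 = 0, i.e. a z^2 + b z + c = 0 with a = -1.382, b = -0.298, c = 1.
Discriminant D = b^2 - 4ac = (-0.298)^2 - 4*(-1.382)*1 = 0.088804 - (-5.528) = 5.616804.
D >= 0, so the roots are real: z = (-b +/- sqrt(D)) / (2a) = (0.298 +/- 2.36998) / (-2.764).
  z_1 = (0.298 + 2.36998) / (-2.764) = -0.9653,   |z_1| = 0.9653.
  z_2 = (0.298 - 2.36998) / (-2.764) = 0.7496,   |z_2| = 0.7496.
Moduli of all roots: 0.9653, 0.7496.
All moduli strictly greater than 1? No.
Verdict: Not stationary.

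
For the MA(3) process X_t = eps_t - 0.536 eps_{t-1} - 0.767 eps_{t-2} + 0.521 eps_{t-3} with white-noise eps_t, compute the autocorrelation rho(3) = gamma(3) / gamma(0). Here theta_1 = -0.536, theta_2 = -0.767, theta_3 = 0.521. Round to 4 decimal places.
\rho(3) = 0.2427

For an MA(q) process with theta_0 = 1, the autocovariance is
  gamma(k) = sigma^2 * sum_{i=0..q-k} theta_i * theta_{i+k},
and rho(k) = gamma(k) / gamma(0). Sigma^2 cancels.
  numerator   = (1)*(0.521) = 0.521.
  denominator = (1)^2 + (-0.536)^2 + (-0.767)^2 + (0.521)^2 = 2.147026.
  rho(3) = 0.521 / 2.147026 = 0.2427.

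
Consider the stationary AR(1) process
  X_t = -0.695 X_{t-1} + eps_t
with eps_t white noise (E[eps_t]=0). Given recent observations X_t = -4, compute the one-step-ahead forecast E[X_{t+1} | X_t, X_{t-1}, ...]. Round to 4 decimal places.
E[X_{t+1} \mid \mathcal F_t] = 2.7800

For an AR(p) model X_t = c + sum_i phi_i X_{t-i} + eps_t, the
one-step-ahead conditional mean is
  E[X_{t+1} | X_t, ...] = c + sum_i phi_i X_{t+1-i}.
Substitute known values:
  E[X_{t+1} | ...] = (-0.695) * (-4)
                   = 2.7800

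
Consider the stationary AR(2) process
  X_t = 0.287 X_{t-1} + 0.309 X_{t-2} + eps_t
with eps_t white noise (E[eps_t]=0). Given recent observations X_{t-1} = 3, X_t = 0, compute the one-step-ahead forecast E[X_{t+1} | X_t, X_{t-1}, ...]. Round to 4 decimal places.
E[X_{t+1} \mid \mathcal F_t] = 0.9270

For an AR(p) model X_t = c + sum_i phi_i X_{t-i} + eps_t, the
one-step-ahead conditional mean is
  E[X_{t+1} | X_t, ...] = c + sum_i phi_i X_{t+1-i}.
Substitute known values:
  E[X_{t+1} | ...] = (0.287) * (0) + (0.309) * (3)
                   = 0.9270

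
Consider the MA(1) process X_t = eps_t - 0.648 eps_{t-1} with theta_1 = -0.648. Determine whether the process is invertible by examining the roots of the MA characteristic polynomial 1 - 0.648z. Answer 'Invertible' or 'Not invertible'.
\text{Invertible}

The MA(q) characteristic polynomial is P(z) = 1 - 0.648z.
Invertibility requires all roots to lie outside the unit circle, i.e. |z| > 1 for every root.
This is linear in z: 1 + (-0.648) z = 0  =>  z = -1/(-0.648) = 1.54321,  |z| = 1.54321.
Moduli of all roots: 1.5432.
All moduli strictly greater than 1? Yes.
Verdict: Invertible.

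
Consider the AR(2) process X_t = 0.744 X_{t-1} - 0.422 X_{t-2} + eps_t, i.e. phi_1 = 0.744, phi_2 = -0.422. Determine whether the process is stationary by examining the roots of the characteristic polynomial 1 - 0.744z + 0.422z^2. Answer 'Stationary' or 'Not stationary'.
\text{Stationary}

The AR(p) characteristic polynomial is P(z) = 1 - 0.744z + 0.422z^2.
Stationarity requires all roots to lie outside the unit circle, i.e. |z| > 1 for every root.
Set 1 + (-0.744) z + (0.422) z^2 = 0, i.e. a z^2 + b z + c = 0 with a = 0.422, b = -0.744, c = 1.
Discriminant D = b^2 - 4ac = (-0.744)^2 - 4*(0.422)*1 = 0.553536 - (1.688) = -1.134464.
D < 0, so the roots are the complex-conjugate pair z = (-b +/- i sqrt(-D)) / (2a) = 0.8815 +/- 1.262i.
For a conjugate pair |z|^2 = z * conj(z) = (product of roots) = c/a = 1/(0.422) = 2.369668, so |z| = sqrt(2.369668) = 1.5394 for both roots.
Moduli of all roots: 1.5394, 1.5394.
All moduli strictly greater than 1? Yes.
Verdict: Stationary.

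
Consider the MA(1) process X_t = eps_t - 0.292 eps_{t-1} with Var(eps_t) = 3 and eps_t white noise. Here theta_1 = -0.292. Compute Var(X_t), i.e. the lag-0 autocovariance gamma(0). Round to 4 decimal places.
\gamma(0) = 3.2558

For an MA(q) process X_t = eps_t + sum_i theta_i eps_{t-i} with
Var(eps_t) = sigma^2, the variance is
  gamma(0) = sigma^2 * (1 + sum_i theta_i^2).
  sum_i theta_i^2 = (-0.292)^2 = 0.085264.
  gamma(0) = 3 * (1 + 0.085264) = 3 * 1.085264 = 3.255792, which rounds to 3.2558.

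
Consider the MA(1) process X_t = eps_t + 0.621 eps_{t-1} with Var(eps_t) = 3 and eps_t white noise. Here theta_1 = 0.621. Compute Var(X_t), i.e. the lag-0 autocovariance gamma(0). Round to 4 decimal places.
\gamma(0) = 4.1569

For an MA(q) process X_t = eps_t + sum_i theta_i eps_{t-i} with
Var(eps_t) = sigma^2, the variance is
  gamma(0) = sigma^2 * (1 + sum_i theta_i^2).
  sum_i theta_i^2 = (0.621)^2 = 0.385641.
  gamma(0) = 3 * (1 + 0.385641) = 3 * 1.385641 = 4.156923, which rounds to 4.1569.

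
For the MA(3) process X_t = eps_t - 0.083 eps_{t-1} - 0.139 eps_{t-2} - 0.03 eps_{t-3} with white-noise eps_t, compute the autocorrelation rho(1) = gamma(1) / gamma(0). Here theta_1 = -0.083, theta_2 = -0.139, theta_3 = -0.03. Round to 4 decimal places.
\rho(1) = -0.0655

For an MA(q) process with theta_0 = 1, the autocovariance is
  gamma(k) = sigma^2 * sum_{i=0..q-k} theta_i * theta_{i+k},
and rho(k) = gamma(k) / gamma(0). Sigma^2 cancels.
  numerator   = (1)*(-0.083) + (-0.083)*(-0.139) + (-0.139)*(-0.03) = -0.067293.
  denominator = (1)^2 + (-0.083)^2 + (-0.139)^2 + (-0.03)^2 = 1.02711.
  rho(1) = -0.067293 / 1.02711 = -0.0655.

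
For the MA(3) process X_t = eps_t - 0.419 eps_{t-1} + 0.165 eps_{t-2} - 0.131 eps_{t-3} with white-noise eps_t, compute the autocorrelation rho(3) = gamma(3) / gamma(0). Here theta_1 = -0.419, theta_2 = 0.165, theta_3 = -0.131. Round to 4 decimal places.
\rho(3) = -0.1074

For an MA(q) process with theta_0 = 1, the autocovariance is
  gamma(k) = sigma^2 * sum_{i=0..q-k} theta_i * theta_{i+k},
and rho(k) = gamma(k) / gamma(0). Sigma^2 cancels.
  numerator   = (1)*(-0.131) = -0.131.
  denominator = (1)^2 + (-0.419)^2 + (0.165)^2 + (-0.131)^2 = 1.219947.
  rho(3) = -0.131 / 1.219947 = -0.1074.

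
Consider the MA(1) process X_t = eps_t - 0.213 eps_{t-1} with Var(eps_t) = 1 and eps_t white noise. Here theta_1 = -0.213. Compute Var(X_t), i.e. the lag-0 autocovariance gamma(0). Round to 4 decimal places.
\gamma(0) = 1.0454

For an MA(q) process X_t = eps_t + sum_i theta_i eps_{t-i} with
Var(eps_t) = sigma^2, the variance is
  gamma(0) = sigma^2 * (1 + sum_i theta_i^2).
  sum_i theta_i^2 = (-0.213)^2 = 0.045369.
  gamma(0) = 1 * (1 + 0.045369) = 1 * 1.045369 = 1.045369, which rounds to 1.0454.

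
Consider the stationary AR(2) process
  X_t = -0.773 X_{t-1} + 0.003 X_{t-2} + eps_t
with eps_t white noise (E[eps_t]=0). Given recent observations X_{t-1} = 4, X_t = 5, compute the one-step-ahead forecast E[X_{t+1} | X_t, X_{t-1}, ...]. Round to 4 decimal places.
E[X_{t+1} \mid \mathcal F_t] = -3.8530

For an AR(p) model X_t = c + sum_i phi_i X_{t-i} + eps_t, the
one-step-ahead conditional mean is
  E[X_{t+1} | X_t, ...] = c + sum_i phi_i X_{t+1-i}.
Substitute known values:
  E[X_{t+1} | ...] = (-0.773) * (5) + (0.003) * (4)
                   = -3.8530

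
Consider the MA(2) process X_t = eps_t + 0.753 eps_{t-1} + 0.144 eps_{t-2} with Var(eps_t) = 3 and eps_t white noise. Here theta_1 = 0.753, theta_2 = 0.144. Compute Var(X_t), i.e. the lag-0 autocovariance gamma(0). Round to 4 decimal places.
\gamma(0) = 4.7632

For an MA(q) process X_t = eps_t + sum_i theta_i eps_{t-i} with
Var(eps_t) = sigma^2, the variance is
  gamma(0) = sigma^2 * (1 + sum_i theta_i^2).
  sum_i theta_i^2 = (0.753)^2 + (0.144)^2 = 0.567009 + 0.020736 = 0.587745.
  gamma(0) = 3 * (1 + 0.587745) = 3 * 1.587745 = 4.763235, which rounds to 4.7632.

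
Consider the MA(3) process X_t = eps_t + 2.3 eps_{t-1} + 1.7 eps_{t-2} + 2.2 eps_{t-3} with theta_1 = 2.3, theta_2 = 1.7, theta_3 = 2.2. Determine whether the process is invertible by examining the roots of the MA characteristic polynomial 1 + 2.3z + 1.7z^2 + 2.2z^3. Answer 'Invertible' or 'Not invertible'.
\text{Not invertible}

The MA(q) characteristic polynomial is P(z) = 1 + 2.3z + 1.7z^2 + 2.2z^3.
Invertibility requires all roots to lie outside the unit circle, i.e. |z| > 1 for every root.
Degree 3: look for a simple real root z0 first, then factor out (1 - z/z0) and solve the remaining quadratic.
Testing z0 = -0.5: P(-0.5) = 1 + (2.3)(-0.5) + (1.7)(-0.5)^2 + (2.2)(-0.5)^3
  = 1 + (-1.15) + (0.425) + (-0.275) = 0.  So z_0 = -0.5 is a root, |z_0| = 0.5.
Divide out the factor (1 + 2 z) = (1 - z/z0) (since 1/z0 = -2):
  P(z) = (1 + 2 z)(1 + (0.3) z + (1.1) z^2)
  [check: z-coef 0.3 - (-2) = 2.3; z^2-coef 1.1 - (-2)(0.3) = 1.7; z^3-coef -(-2)(1.1) = 2.2.]
Remaining roots from the quadratic factor 1 + (0.3) z + (1.1) z^2:
  Set 1 + (0.3) z + (1.1) z^2 = 0, i.e. a z^2 + b z + c = 0 with a = 1.1, b = 0.3, c = 1.
  Discriminant D = b^2 - 4ac = (0.3)^2 - 4*(1.1)*1 = 0.09 - (4.4) = -4.31.
  D < 0, so the roots are the complex-conjugate pair z = (-b +/- i sqrt(-D)) / (2a) = -0.1364 +/- 0.9437i.
  For a conjugate pair |z|^2 = z * conj(z) = (product of roots) = c/a = 1/(1.1) = 0.909091, so |z| = sqrt(0.909091) = 0.9535 for both roots.
Moduli of all roots: 0.5000, 0.9535, 0.9535.
All moduli strictly greater than 1? No.
Verdict: Not invertible.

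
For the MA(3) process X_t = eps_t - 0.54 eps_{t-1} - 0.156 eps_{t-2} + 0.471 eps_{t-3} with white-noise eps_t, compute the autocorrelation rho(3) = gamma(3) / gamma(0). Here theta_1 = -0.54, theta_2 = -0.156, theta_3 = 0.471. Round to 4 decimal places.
\rho(3) = 0.3063

For an MA(q) process with theta_0 = 1, the autocovariance is
  gamma(k) = sigma^2 * sum_{i=0..q-k} theta_i * theta_{i+k},
and rho(k) = gamma(k) / gamma(0). Sigma^2 cancels.
  numerator   = (1)*(0.471) = 0.471.
  denominator = (1)^2 + (-0.54)^2 + (-0.156)^2 + (0.471)^2 = 1.537777.
  rho(3) = 0.471 / 1.537777 = 0.3063.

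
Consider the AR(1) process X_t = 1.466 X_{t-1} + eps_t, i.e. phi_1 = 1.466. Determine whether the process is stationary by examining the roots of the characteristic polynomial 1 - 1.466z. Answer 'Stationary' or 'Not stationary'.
\text{Not stationary}

The AR(p) characteristic polynomial is P(z) = 1 - 1.466z.
Stationarity requires all roots to lie outside the unit circle, i.e. |z| > 1 for every root.
This is linear in z: 1 + (-1.466) z = 0  =>  z = -1/(-1.466) = 0.682128,  |z| = 0.682128.
Moduli of all roots: 0.6821.
All moduli strictly greater than 1? No.
Verdict: Not stationary.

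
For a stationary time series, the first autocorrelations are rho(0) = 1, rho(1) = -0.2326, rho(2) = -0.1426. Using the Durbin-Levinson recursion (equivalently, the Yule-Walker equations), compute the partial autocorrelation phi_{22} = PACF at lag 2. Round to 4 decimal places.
\phi_{22} = -0.2080

The PACF at lag k is phi_{kk}, the last component of the solution
to the Yule-Walker system G_k phi = r_k where
  (G_k)_{ij} = rho(|i - j|), (r_k)_i = rho(i), i,j = 1..k.
Equivalently, Durbin-Levinson gives phi_{kk} iteratively:
  phi_{11} = rho(1)
  phi_{kk} = [rho(k) - sum_{j=1..k-1} phi_{k-1,j} rho(k-j)]
            / [1 - sum_{j=1..k-1} phi_{k-1,j} rho(j)],
  phi_{k,j} = phi_{k-1,j} - phi_{kk} phi_{k-1,k-j},  j = 1..k-1.
Step k = 1:
  phi_11 = rho(1) = -0.2326.
Step k = 2:
  phi_22 = [rho(2) - phi_11 rho(1)] / [1 - phi_11 rho(1)] = [-0.1426 - (-0.2326)(-0.2326)] / [1 - (-0.2326)(-0.2326)]
         = -0.19670276 / 0.94589724 = -0.208.
Therefore phi_{22} = -0.2080.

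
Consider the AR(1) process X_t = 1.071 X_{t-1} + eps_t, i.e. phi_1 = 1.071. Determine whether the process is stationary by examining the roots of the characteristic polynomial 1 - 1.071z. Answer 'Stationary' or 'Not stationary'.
\text{Not stationary}

The AR(p) characteristic polynomial is P(z) = 1 - 1.071z.
Stationarity requires all roots to lie outside the unit circle, i.e. |z| > 1 for every root.
This is linear in z: 1 + (-1.071) z = 0  =>  z = -1/(-1.071) = 0.933707,  |z| = 0.933707.
Moduli of all roots: 0.9337.
All moduli strictly greater than 1? No.
Verdict: Not stationary.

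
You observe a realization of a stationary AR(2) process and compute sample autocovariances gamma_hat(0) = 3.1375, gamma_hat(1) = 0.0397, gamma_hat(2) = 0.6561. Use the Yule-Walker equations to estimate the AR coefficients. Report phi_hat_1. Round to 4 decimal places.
\hat\phi_{1} = 0.0100

The Yule-Walker equations for an AR(p) process read, in matrix form,
  Gamma_p phi = r_p,   with   (Gamma_p)_{ij} = gamma(|i - j|),
                       (r_p)_i = gamma(i),   i,j = 1..p.
Substitute the sample gammas (Toeplitz matrix and right-hand side of size 2):
  Gamma_p = [[3.1375, 0.0397], [0.0397, 3.1375]]
  r_p     = [0.0397, 0.6561]
Written out:
  3.1375 phi_1 + 0.0397 phi_2 = 0.0397
  0.0397 phi_1 + 3.1375 phi_2 = 0.6561
Solve by Cramer's rule:
  det = gamma(0)^2 - gamma(1)^2 = (3.1375)^2 - (0.0397)^2 = 9.84390625 - 0.00157609 = 9.84233016
  phi_hat_1 = [gamma(1) gamma(0) - gamma(1) gamma(2)] / det = [(0.0397)(3.1375) - (0.0397)(0.6561)] / 9.84233016 = 0.09851158 / 9.84233016 = 0.01
  phi_hat_2 = [gamma(0) gamma(2) - gamma(1)^2] / det = [(3.1375)(0.6561) - (0.0397)^2] / 9.84233016 = 2.05693766 / 9.84233016 = 0.209
So phi_hat = [0.0100, 0.2090].
Therefore phi_hat_1 = 0.0100.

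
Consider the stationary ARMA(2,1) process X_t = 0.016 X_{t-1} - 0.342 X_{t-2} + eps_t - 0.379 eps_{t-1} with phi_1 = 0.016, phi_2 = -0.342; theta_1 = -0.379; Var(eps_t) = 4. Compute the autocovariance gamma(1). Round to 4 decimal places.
\gamma(1) = -1.0684

Multiply the model equation by X_{t-k} and take expectations. With theta_0 = psi_0 = 1 and psi_j the MA(infinity) weights, this gives
  gamma(k) - sum_i phi_i gamma(k-i) = c_k,
  c_k = sigma^2 * sum_{j=k..q} theta_j psi_{j-k}   (c_k = 0 for k > q),
using gamma(-m) = gamma(m).
psi-weights needed (psi_j = theta_j + sum_i phi_i psi_{j-i}):
  psi_1 = theta_1 + phi_1 = -0.379 + (0.016) = -0.363
Right-hand sides:
  c_0 = sigma^2 (1 + theta_1 psi_1) = 4 * (1 + (-0.379)(-0.363)) = 4 * 1.137577 = 4.550308
  c_1 = sigma^2 theta_1 = 4 * (-0.379) = -1.516
  c_2 = 0
Equations for k = 0, 1, 2 (AR order 2, c_2 = 0):
  (E0) gamma(0) = phi_1 gamma(1) + phi_2 gamma(2) + c_0
  (E1) gamma(1) = phi_1 gamma(0) + phi_2 gamma(1) + c_1
  (E2) gamma(2) = phi_1 gamma(1) + phi_2 gamma(0)
From (E1): gamma(1) = A gamma(0) + B with
  A = phi_1 / (1 - phi_2) = 0.016 / 1.342 = 0.011923,   B = c_1 / (1 - phi_2) = -1.516 / 1.342 = -1.129657.
Insert (E2) into (E0): gamma(0) (1 - phi_2^2) = phi_1 (1 + phi_2) gamma(1) + c_0.
  phi_1 (1 + phi_2) = (0.016)(0.658) = 0.010528,   1 - phi_2^2 = 0.883036.
Replace gamma(1) by A gamma(0) + B and collect gamma(0):
  gamma(0) [0.883036 - (0.010528)(0.011923)] = (0.010528)(-1.129657) + 4.550308
  gamma(0) * 0.88291 = 4.538415
  gamma(0) = 4.538415 / 0.88291 = 5.140289.
  gamma(1) = A gamma(0) + B = (0.011923)(5.140289) + (-1.129657) = -1.068372.
Therefore gamma(1) = -1.0684 (to 4 decimal places).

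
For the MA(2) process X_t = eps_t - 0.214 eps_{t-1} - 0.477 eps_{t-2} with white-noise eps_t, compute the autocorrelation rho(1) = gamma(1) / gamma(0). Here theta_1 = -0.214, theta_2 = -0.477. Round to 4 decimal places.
\rho(1) = -0.0879

For an MA(q) process with theta_0 = 1, the autocovariance is
  gamma(k) = sigma^2 * sum_{i=0..q-k} theta_i * theta_{i+k},
and rho(k) = gamma(k) / gamma(0). Sigma^2 cancels.
  numerator   = (1)*(-0.214) + (-0.214)*(-0.477) = -0.111922.
  denominator = (1)^2 + (-0.214)^2 + (-0.477)^2 = 1.273325.
  rho(1) = -0.111922 / 1.273325 = -0.0879.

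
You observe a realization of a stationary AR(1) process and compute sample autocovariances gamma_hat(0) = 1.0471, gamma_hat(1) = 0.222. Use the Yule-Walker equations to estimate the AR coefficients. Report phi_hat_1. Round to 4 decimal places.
\hat\phi_{1} = 0.2120

The Yule-Walker equations for an AR(p) process read, in matrix form,
  Gamma_p phi = r_p,   with   (Gamma_p)_{ij} = gamma(|i - j|),
                       (r_p)_i = gamma(i),   i,j = 1..p.
Substitute the sample gammas (Toeplitz matrix and right-hand side of size 1):
  Gamma_p = [[1.0471]]
  r_p     = [0.222]
With p = 1 this is the single equation gamma(0) phi_1 = gamma(1):
  phi_hat_1 = gamma(1) / gamma(0) = 0.222 / 1.0471 = 0.2120.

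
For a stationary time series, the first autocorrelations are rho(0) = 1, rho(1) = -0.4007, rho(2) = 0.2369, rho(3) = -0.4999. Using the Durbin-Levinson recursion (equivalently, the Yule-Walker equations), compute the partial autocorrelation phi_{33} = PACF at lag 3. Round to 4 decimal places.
\phi_{33} = -0.4531

The PACF at lag k is phi_{kk}, the last component of the solution
to the Yule-Walker system G_k phi = r_k where
  (G_k)_{ij} = rho(|i - j|), (r_k)_i = rho(i), i,j = 1..k.
Equivalently, Durbin-Levinson gives phi_{kk} iteratively:
  phi_{11} = rho(1)
  phi_{kk} = [rho(k) - sum_{j=1..k-1} phi_{k-1,j} rho(k-j)]
            / [1 - sum_{j=1..k-1} phi_{k-1,j} rho(j)],
  phi_{k,j} = phi_{k-1,j} - phi_{kk} phi_{k-1,k-j},  j = 1..k-1.
Step k = 1:
  phi_11 = rho(1) = -0.4007.
Step k = 2:
  phi_22 = [rho(2) - phi_11 rho(1)] / [1 - phi_11 rho(1)] = [0.2369 - (-0.4007)(-0.4007)] / [1 - (-0.4007)(-0.4007)]
         = 0.07633951 / 0.83943951 = 0.090941.
  Update: phi_21 = phi_11 - phi_22 phi_11 = -0.4007 - (0.090941)(-0.4007) = -0.36426.
Step k = 3:
  phi_33 = [rho(3) - phi_21 rho(2) - phi_22 rho(1)] / [1 - phi_21 rho(1) - phi_22 rho(2)]
    numerator   = -0.4999 - (-0.36426)(0.2369) - (0.090941)(-0.4007) = -0.37716675
    denominator = 1 - (-0.36426)(-0.4007) - (0.090941)(0.2369) = 0.83249711
  phi_33 = -0.37716675 / 0.83249711 = -0.4531.
Therefore phi_{33} = -0.4531.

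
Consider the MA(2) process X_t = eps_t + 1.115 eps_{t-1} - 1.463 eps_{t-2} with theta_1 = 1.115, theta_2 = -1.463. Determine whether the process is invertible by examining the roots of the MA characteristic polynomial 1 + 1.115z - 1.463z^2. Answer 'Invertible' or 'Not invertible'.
\text{Not invertible}

The MA(q) characteristic polynomial is P(z) = 1 + 1.115z - 1.463z^2.
Invertibility requires all roots to lie outside the unit circle, i.e. |z| > 1 for every root.
Set 1 + (1.115) z + (-1.463) z^2 = 0, i.e. a z^2 + b z + c = 0 with a = -1.463, b = 1.115, c = 1.
Discriminant D = b^2 - 4ac = (1.115)^2 - 4*(-1.463)*1 = 1.243225 - (-5.852) = 7.095225.
D >= 0, so the roots are real: z = (-b +/- sqrt(D)) / (2a) = (-1.115 +/- 2.663686) / (-2.926).
  z_1 = (-1.115 + 2.663686) / (-2.926) = -0.5293,   |z_1| = 0.5293.
  z_2 = (-1.115 - 2.663686) / (-2.926) = 1.2914,   |z_2| = 1.2914.
Moduli of all roots: 0.5293, 1.2914.
All moduli strictly greater than 1? No.
Verdict: Not invertible.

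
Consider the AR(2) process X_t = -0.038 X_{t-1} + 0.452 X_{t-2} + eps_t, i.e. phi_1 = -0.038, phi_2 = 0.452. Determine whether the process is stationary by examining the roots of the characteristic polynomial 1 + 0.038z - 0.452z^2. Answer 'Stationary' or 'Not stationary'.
\text{Stationary}

The AR(p) characteristic polynomial is P(z) = 1 + 0.038z - 0.452z^2.
Stationarity requires all roots to lie outside the unit circle, i.e. |z| > 1 for every root.
Set 1 + (0.038) z + (-0.452) z^2 = 0, i.e. a z^2 + b z + c = 0 with a = -0.452, b = 0.038, c = 1.
Discriminant D = b^2 - 4ac = (0.038)^2 - 4*(-0.452)*1 = 0.001444 - (-1.808) = 1.809444.
D >= 0, so the roots are real: z = (-b +/- sqrt(D)) / (2a) = (-0.038 +/- 1.345156) / (-0.904).
  z_1 = (-0.038 + 1.345156) / (-0.904) = -1.446,   |z_1| = 1.446.
  z_2 = (-0.038 - 1.345156) / (-0.904) = 1.53,   |z_2| = 1.53.
Moduli of all roots: 1.4460, 1.5300.
All moduli strictly greater than 1? Yes.
Verdict: Stationary.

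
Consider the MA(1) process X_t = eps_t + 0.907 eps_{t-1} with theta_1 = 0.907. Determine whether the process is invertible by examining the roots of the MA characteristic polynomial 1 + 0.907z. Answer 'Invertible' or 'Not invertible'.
\text{Invertible}

The MA(q) characteristic polynomial is P(z) = 1 + 0.907z.
Invertibility requires all roots to lie outside the unit circle, i.e. |z| > 1 for every root.
This is linear in z: 1 + (0.907) z = 0  =>  z = -1/(0.907) = -1.102536,  |z| = 1.102536.
Moduli of all roots: 1.1025.
All moduli strictly greater than 1? Yes.
Verdict: Invertible.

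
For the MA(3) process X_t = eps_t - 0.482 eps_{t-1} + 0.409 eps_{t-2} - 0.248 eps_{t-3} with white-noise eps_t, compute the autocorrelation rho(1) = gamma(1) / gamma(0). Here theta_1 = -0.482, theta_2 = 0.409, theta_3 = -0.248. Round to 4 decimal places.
\rho(1) = -0.5342

For an MA(q) process with theta_0 = 1, the autocovariance is
  gamma(k) = sigma^2 * sum_{i=0..q-k} theta_i * theta_{i+k},
and rho(k) = gamma(k) / gamma(0). Sigma^2 cancels.
  numerator   = (1)*(-0.482) + (-0.482)*(0.409) + (0.409)*(-0.248) = -0.78057.
  denominator = (1)^2 + (-0.482)^2 + (0.409)^2 + (-0.248)^2 = 1.461109.
  rho(1) = -0.78057 / 1.461109 = -0.5342.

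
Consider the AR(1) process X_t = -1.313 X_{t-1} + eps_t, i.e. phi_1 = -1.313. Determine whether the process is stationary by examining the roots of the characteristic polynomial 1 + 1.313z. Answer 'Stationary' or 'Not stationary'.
\text{Not stationary}

The AR(p) characteristic polynomial is P(z) = 1 + 1.313z.
Stationarity requires all roots to lie outside the unit circle, i.e. |z| > 1 for every root.
This is linear in z: 1 + (1.313) z = 0  =>  z = -1/(1.313) = -0.761615,  |z| = 0.761615.
Moduli of all roots: 0.7616.
All moduli strictly greater than 1? No.
Verdict: Not stationary.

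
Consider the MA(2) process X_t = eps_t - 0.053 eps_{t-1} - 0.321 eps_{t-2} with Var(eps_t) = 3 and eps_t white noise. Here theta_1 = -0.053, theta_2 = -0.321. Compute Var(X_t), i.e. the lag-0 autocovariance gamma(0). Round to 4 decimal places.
\gamma(0) = 3.3176

For an MA(q) process X_t = eps_t + sum_i theta_i eps_{t-i} with
Var(eps_t) = sigma^2, the variance is
  gamma(0) = sigma^2 * (1 + sum_i theta_i^2).
  sum_i theta_i^2 = (-0.053)^2 + (-0.321)^2 = 0.002809 + 0.103041 = 0.10585.
  gamma(0) = 3 * (1 + 0.10585) = 3 * 1.10585 = 3.31755, which rounds to 3.3176.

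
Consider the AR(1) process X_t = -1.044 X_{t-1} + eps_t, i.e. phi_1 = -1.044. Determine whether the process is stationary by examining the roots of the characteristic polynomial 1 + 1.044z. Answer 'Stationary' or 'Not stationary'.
\text{Not stationary}

The AR(p) characteristic polynomial is P(z) = 1 + 1.044z.
Stationarity requires all roots to lie outside the unit circle, i.e. |z| > 1 for every root.
This is linear in z: 1 + (1.044) z = 0  =>  z = -1/(1.044) = -0.957854,  |z| = 0.957854.
Moduli of all roots: 0.9579.
All moduli strictly greater than 1? No.
Verdict: Not stationary.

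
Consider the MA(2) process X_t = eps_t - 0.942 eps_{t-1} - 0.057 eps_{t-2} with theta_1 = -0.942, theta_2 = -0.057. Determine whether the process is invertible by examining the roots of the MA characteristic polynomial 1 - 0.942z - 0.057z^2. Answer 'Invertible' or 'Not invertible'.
\text{Invertible}

The MA(q) characteristic polynomial is P(z) = 1 - 0.942z - 0.057z^2.
Invertibility requires all roots to lie outside the unit circle, i.e. |z| > 1 for every root.
Set 1 + (-0.942) z + (-0.057) z^2 = 0, i.e. a z^2 + b z + c = 0 with a = -0.057, b = -0.942, c = 1.
Discriminant D = b^2 - 4ac = (-0.942)^2 - 4*(-0.057)*1 = 0.887364 - (-0.228) = 1.115364.
D >= 0, so the roots are real: z = (-b +/- sqrt(D)) / (2a) = (0.942 +/- 1.056108) / (-0.114).
  z_1 = (0.942 + 1.056108) / (-0.114) = -17.5273,   |z_1| = 17.5273.
  z_2 = (0.942 - 1.056108) / (-0.114) = 1.0009,   |z_2| = 1.0009.
Moduli of all roots: 17.5273, 1.0009.
All moduli strictly greater than 1? Yes.
Verdict: Invertible.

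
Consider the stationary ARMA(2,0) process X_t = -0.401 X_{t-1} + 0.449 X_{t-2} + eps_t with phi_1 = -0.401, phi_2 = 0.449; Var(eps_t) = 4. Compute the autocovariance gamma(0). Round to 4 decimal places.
\gamma(0) = 10.6516

Multiply the model equation by X_{t-k} and take expectations. With theta_0 = psi_0 = 1 and psi_j the MA(infinity) weights, this gives
  gamma(k) - sum_i phi_i gamma(k-i) = c_k,
  c_k = sigma^2 * sum_{j=k..q} theta_j psi_{j-k}   (c_k = 0 for k > q),
using gamma(-m) = gamma(m).
Pure AR (q = 0): c_0 = sigma^2 = 4, c_k = 0 for k >= 1.
Equations for k = 0, 1, 2 (AR order 2, c_2 = 0):
  (E0) gamma(0) = phi_1 gamma(1) + phi_2 gamma(2) + c_0
  (E1) gamma(1) = phi_1 gamma(0) + phi_2 gamma(1) + c_1
  (E2) gamma(2) = phi_1 gamma(1) + phi_2 gamma(0)
From (E1): gamma(1) = A gamma(0) + B with
  A = phi_1 / (1 - phi_2) = -0.401 / 0.551 = -0.727768,   B = c_1 / (1 - phi_2) = 0 / 0.551 = 0.
Insert (E2) into (E0): gamma(0) (1 - phi_2^2) = phi_1 (1 + phi_2) gamma(1) + c_0.
  phi_1 (1 + phi_2) = (-0.401)(1.449) = -0.581049,   1 - phi_2^2 = 0.798399.
Replace gamma(1) by A gamma(0) + B and collect gamma(0):
  gamma(0) [0.798399 - (-0.581049)(-0.727768)] = c_0 = 4
  gamma(0) * 0.37553 = 4
  gamma(0) = 4 / 0.37553 = 10.651604.
Therefore gamma(0) = 10.6516 (to 4 decimal places).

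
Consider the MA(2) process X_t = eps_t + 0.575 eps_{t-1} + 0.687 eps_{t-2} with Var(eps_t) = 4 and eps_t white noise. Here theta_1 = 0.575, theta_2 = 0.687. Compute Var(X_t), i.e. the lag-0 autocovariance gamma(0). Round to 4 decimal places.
\gamma(0) = 7.2104

For an MA(q) process X_t = eps_t + sum_i theta_i eps_{t-i} with
Var(eps_t) = sigma^2, the variance is
  gamma(0) = sigma^2 * (1 + sum_i theta_i^2).
  sum_i theta_i^2 = (0.575)^2 + (0.687)^2 = 0.330625 + 0.471969 = 0.802594.
  gamma(0) = 4 * (1 + 0.802594) = 4 * 1.802594 = 7.210376, which rounds to 7.2104.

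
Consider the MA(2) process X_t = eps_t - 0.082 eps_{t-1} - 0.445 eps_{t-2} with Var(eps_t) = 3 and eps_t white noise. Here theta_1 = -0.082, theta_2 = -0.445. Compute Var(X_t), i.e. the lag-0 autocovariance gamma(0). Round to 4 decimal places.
\gamma(0) = 3.6142

For an MA(q) process X_t = eps_t + sum_i theta_i eps_{t-i} with
Var(eps_t) = sigma^2, the variance is
  gamma(0) = sigma^2 * (1 + sum_i theta_i^2).
  sum_i theta_i^2 = (-0.082)^2 + (-0.445)^2 = 0.006724 + 0.198025 = 0.204749.
  gamma(0) = 3 * (1 + 0.204749) = 3 * 1.204749 = 3.614247, which rounds to 3.6142.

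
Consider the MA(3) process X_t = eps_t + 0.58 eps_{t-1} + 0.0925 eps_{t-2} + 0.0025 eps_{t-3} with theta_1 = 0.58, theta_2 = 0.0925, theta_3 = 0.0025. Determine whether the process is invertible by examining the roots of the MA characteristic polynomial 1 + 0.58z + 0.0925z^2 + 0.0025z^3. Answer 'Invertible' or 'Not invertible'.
\text{Invertible}

The MA(q) characteristic polynomial is P(z) = 1 + 0.58z + 0.0925z^2 + 0.0025z^3.
Invertibility requires all roots to lie outside the unit circle, i.e. |z| > 1 for every root.
Degree 3: look for a simple real root z0 first, then factor out (1 - z/z0) and solve the remaining quadratic.
Testing z0 = -4: P(-4) = 1 + (0.58)(-4) + (0.0925)(-4)^2 + (0.0025)(-4)^3
  = 1 + (-2.32) + (1.48) + (-0.16) = 0.  So z_0 = -4 is a root, |z_0| = 4.
Divide out the factor (1 + 0.25 z) = (1 - z/z0) (since 1/z0 = -0.25):
  P(z) = (1 + 0.25 z)(1 + (0.33) z + (0.01) z^2)
  [check: z-coef 0.33 - (-0.25) = 0.58; z^2-coef 0.01 - (-0.25)(0.33) = 0.0925; z^3-coef -(-0.25)(0.01) = 0.0025.]
Remaining roots from the quadratic factor 1 + (0.33) z + (0.01) z^2:
  Set 1 + (0.33) z + (0.01) z^2 = 0, i.e. a z^2 + b z + c = 0 with a = 0.01, b = 0.33, c = 1.
  Discriminant D = b^2 - 4ac = (0.33)^2 - 4*(0.01)*1 = 0.1089 - (0.04) = 0.0689.
  D >= 0, so the roots are real: z = (-b +/- sqrt(D)) / (2a) = (-0.33 +/- 0.262488) / (0.02).
    z_1 = (-0.33 + 0.262488) / (0.02) = -3.3756,   |z_1| = 3.3756.
    z_2 = (-0.33 - 0.262488) / (0.02) = -29.6244,   |z_2| = 29.6244.
Moduli of all roots: 4.0000, 3.3756, 29.6244.
All moduli strictly greater than 1? Yes.
Verdict: Invertible.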